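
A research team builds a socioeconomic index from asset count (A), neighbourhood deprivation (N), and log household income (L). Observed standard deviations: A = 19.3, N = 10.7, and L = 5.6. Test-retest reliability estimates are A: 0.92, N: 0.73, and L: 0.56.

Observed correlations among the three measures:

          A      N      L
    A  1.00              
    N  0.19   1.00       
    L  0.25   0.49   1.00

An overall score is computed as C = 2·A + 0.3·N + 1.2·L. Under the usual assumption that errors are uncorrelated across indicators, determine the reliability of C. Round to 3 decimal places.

Var(C) = 2²·19.3² + 0.3²·10.7² + 1.2²·5.6² + 2·[0.6·19.3·10.7·0.19 + 2.4·19.3·5.6·0.25 + 0.36·10.7·5.6·0.49] = 1545.42 + 197.92 = 1743.34.
Because errors are independent across components, Cov(Tᵢ,Tⱼ) = Cov(Xᵢ,Xⱼ); the off-diagonal part of the true-score variance is the same as above.
True-score variance = [2²·19.3²·0.92 + 0.3²·10.7²·0.73 + 1.2²·5.6²·0.56] + 197.92 = 1403.57 + 197.92 = 1601.49.
Reliability = 1601.49 / 1743.34 = 0.919.

0.919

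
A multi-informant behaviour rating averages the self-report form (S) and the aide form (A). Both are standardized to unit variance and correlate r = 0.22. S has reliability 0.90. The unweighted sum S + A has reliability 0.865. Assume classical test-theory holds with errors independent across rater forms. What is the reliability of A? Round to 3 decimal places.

0.771

Var(S+A) = 2 + 2·0.22 = 2.440.
True-score variance = ρ_S + ρ_A + 2·0.22, so 0.865 = (0.90 + ρ_A + 0.44) / 2.440.
ρ_A = 0.865·2.440 − 0.90 − 0.44 = 0.771.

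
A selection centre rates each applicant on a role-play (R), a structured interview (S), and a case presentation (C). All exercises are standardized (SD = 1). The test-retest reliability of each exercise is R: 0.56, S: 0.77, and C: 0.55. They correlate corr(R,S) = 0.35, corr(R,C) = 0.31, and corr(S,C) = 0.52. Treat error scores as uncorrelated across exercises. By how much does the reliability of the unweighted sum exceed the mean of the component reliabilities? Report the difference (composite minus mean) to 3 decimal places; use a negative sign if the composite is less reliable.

0.164

Var(sum) = 3 + 2.36 = 5.36; true-score variance = 1.88 + 2.36 = 4.24; composite reliability = 0.7910.
Mean component reliability = 0.6267.
Difference = 0.7910 − 0.6267 = 0.164.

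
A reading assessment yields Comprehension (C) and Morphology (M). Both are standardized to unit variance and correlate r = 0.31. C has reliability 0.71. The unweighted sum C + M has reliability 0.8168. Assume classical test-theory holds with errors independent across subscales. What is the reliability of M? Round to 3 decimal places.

0.810

Var(C+M) = 2 + 2·0.31 = 2.620.
True-score variance = ρ_C + ρ_M + 2·0.31, so 0.8168 = (0.71 + ρ_M + 0.62) / 2.620.
ρ_M = 0.8168·2.620 − 0.71 − 0.62 = 0.810.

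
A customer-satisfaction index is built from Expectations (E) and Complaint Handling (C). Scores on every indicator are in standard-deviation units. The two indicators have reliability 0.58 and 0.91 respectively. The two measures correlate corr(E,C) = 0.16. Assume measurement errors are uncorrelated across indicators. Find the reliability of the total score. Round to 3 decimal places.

Var(E+C) = 2 + 2·[0.16] = 2 + 0.32 = 2.32.
Because errors are independent across components, Cov(Tᵢ,Tⱼ) = Cov(Xᵢ,Xⱼ); the off-diagonal part of the true-score variance is the same as above.
True-score variance = [0.58 + 0.91] + 0.32 = 1.49 + 0.32 = 1.81.
Reliability = 1.81 / 2.32 = 0.780.

0.780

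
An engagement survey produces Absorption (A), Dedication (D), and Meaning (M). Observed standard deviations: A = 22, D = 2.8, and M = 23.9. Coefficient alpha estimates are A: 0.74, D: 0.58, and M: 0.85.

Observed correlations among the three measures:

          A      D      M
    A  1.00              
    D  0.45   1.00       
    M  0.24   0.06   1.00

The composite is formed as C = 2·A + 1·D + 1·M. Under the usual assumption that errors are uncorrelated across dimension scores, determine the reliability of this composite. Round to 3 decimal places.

Var(C) = 2²·22² + 2.8² + 23.9² + 2·[2·22·2.8·0.45 + 2·22·23.9·0.24 + 2.8·23.9·0.06] = 2515.05 + 623.678 = 3138.73.
Under uncorrelated errors the observed covariances equal the true-score covariances, so only the own-variance terms attenuate.
True-score variance = [2²·22²·0.74 + 2.8²·0.58 + 23.9²·0.85] + 623.678 = 1922.72 + 623.678 = 2546.39.
Reliability = 2546.39 / 3138.73 = 0.811.

0.811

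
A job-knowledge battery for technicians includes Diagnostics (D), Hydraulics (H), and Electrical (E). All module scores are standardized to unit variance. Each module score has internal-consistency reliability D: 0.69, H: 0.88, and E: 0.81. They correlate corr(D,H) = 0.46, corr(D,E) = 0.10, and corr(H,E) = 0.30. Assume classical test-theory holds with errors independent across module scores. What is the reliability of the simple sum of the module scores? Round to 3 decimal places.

0.869

Var(D+H+E) = 3 + 2·[0.46 + 0.10 + 0.30] = 3 + 1.72 = 4.72.
With uncorrelated errors the cross-covariances are all true-score covariance, so they carry over unchanged; only the diagonal terms shrink to ρᵢσᵢ².
True-score variance = [0.69 + 0.88 + 0.81] + 1.72 = 2.38 + 1.72 = 4.1.
Reliability = 4.1 / 4.72 = 0.869.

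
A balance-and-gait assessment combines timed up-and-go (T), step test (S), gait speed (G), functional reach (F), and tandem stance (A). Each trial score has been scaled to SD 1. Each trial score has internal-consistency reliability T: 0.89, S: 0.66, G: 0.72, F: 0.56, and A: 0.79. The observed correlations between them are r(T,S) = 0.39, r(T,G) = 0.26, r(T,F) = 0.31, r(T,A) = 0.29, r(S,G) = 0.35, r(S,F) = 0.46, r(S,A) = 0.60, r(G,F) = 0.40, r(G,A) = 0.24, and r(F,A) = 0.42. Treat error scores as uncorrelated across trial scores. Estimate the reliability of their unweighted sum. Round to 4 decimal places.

Var(T+S+G+F+A) = 5 + 2·[0.39 + 0.26 + 0.31 + 0.29 + 0.35 + 0.46 + 0.60 + 0.40 + 0.24 + 0.42] = 5 + 7.44 = 12.44.
With uncorrelated errors the cross-covariances are all true-score covariance, so they carry over unchanged; only the diagonal terms shrink to ρᵢσᵢ².
True-score variance = [0.89 + 0.66 + 0.72 + 0.56 + 0.79] + 7.44 = 3.62 + 7.44 = 11.06.
Reliability = 11.06 / 12.44 = 0.8891.

0.8891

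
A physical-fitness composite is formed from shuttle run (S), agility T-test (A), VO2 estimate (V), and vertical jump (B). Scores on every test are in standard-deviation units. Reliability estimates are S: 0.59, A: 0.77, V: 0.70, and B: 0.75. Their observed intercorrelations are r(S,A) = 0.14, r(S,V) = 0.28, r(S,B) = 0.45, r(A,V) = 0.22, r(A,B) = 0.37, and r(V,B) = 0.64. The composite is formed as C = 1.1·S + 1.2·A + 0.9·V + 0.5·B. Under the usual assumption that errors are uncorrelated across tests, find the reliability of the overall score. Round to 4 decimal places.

0.8290

Var(C) = 1.1² + 1.2² + 0.9² + 0.5² + 2·[1.32·0.14 + 0.99·0.28 + 0.55·0.45 + 1.08·0.22 + 0.6·0.37 + 0.45·0.64] = 3.71 + 2.9142 = 6.6242.
Under uncorrelated errors the observed covariances equal the true-score covariances, so only the own-variance terms attenuate.
True-score variance = [1.1²·0.59 + 1.2²·0.77 + 0.9²·0.70 + 0.5²·0.75] + 2.9142 = 2.5772 + 2.9142 = 5.4914.
Reliability = 5.4914 / 6.6242 = 0.8290.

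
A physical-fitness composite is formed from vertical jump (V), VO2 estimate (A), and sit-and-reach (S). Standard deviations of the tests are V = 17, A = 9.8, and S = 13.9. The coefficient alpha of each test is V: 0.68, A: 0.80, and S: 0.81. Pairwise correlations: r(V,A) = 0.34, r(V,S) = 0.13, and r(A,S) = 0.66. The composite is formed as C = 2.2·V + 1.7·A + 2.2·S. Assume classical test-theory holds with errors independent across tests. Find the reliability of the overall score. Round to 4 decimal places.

0.8300

Var(C) = 2.2²·17² + 1.7²·9.8² + 2.2²·13.9² + 2·[3.74·17·9.8·0.34 + 4.84·17·13.9·0.13 + 3.74·9.8·13.9·0.66] = 2611.45 + 1393.55 = 4005.
With uncorrelated errors the cross-covariances are all true-score covariance, so they carry over unchanged; only the diagonal terms shrink to ρᵢσᵢ².
True-score variance = [2.2²·17²·0.68 + 1.7²·9.8²·0.80 + 2.2²·13.9²·0.81] + 1393.55 = 1930.66 + 1393.55 = 3324.21.
Reliability = 3324.21 / 4005 = 0.8300.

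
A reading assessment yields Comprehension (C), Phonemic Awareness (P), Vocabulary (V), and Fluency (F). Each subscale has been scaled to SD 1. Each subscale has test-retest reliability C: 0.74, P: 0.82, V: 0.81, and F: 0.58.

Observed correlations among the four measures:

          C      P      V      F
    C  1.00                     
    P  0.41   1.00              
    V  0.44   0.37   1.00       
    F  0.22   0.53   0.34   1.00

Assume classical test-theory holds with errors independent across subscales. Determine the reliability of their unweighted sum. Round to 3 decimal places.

Var(C+P+V+F) = 4 + 2·[0.41 + 0.44 + 0.22 + 0.37 + 0.53 + 0.34] = 4 + 4.62 = 8.62.
Under uncorrelated errors the observed covariances equal the true-score covariances, so only the own-variance terms attenuate.
True-score variance = [0.74 + 0.82 + 0.81 + 0.58] + 4.62 = 2.95 + 4.62 = 7.57.
Reliability = 7.57 / 8.62 = 0.878.

0.878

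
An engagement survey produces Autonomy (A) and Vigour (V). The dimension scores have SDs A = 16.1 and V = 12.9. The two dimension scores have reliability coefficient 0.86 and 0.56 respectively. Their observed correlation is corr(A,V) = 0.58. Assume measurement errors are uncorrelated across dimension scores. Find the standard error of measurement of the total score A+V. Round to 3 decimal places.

10.465

Var(total) = 425.62 + 240.92 = 666.54.
True-score variance = 316.11 + 240.92 = 557.031, so reliability = 0.8357.
Error variance = 666.54 − 557.031 = 109.51; SEM = √109.51 = 10.465.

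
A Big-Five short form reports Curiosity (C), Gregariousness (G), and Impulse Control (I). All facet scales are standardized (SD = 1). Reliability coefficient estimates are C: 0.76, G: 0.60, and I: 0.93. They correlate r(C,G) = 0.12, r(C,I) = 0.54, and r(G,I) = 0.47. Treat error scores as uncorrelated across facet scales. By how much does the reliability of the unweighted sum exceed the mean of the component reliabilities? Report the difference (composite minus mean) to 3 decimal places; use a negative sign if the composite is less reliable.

Var(sum) = 3 + 2.26 = 5.26; true-score variance = 2.29 + 2.26 = 4.55; composite reliability = 0.8650.
Mean component reliability = 0.7633.
Difference = 0.8650 − 0.7633 = 0.102.

0.102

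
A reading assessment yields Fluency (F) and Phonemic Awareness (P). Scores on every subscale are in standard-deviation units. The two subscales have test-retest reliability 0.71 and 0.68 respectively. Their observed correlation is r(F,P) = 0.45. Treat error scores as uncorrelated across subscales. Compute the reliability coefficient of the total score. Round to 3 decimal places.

Var(F+P) = 2 + 2·[0.45] = 2 + 0.9 = 2.9.
With uncorrelated errors the cross-covariances are all true-score covariance, so they carry over unchanged; only the diagonal terms shrink to ρᵢσᵢ².
True-score variance = [0.71 + 0.68] + 0.9 = 1.39 + 0.9 = 2.29.
Reliability = 2.29 / 2.9 = 0.790.

0.790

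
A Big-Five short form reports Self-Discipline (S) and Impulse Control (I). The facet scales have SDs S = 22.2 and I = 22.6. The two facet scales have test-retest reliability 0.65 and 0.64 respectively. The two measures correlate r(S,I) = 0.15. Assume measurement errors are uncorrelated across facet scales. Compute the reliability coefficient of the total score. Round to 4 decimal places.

0.6912

Var(S+I) = 22.2² + 22.6² + 2·[22.2·22.6·0.15] = 1003.6 + 150.516 = 1154.12.
Under uncorrelated errors the observed covariances equal the true-score covariances, so only the own-variance terms attenuate.
True-score variance = [22.2²·0.65 + 22.6²·0.64] + 150.516 = 647.232 + 150.516 = 797.748.
Reliability = 797.748 / 1154.12 = 0.6912.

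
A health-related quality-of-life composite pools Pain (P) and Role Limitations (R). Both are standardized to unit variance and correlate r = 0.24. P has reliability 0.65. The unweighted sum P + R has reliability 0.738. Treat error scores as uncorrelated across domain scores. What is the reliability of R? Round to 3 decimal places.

0.700

Var(P+R) = 2 + 2·0.24 = 2.480.
True-score variance = ρ_P + ρ_R + 2·0.24, so 0.738 = (0.65 + ρ_R + 0.48) / 2.480.
ρ_R = 0.738·2.480 − 0.65 − 0.48 = 0.700.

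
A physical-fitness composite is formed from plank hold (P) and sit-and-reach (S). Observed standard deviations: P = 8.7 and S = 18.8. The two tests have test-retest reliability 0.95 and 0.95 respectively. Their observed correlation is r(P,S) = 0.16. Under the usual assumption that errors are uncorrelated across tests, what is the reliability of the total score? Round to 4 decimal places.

Var(P+S) = 8.7² + 18.8² + 2·[8.7·18.8·0.16] = 429.13 + 52.3392 = 481.469.
Because errors are independent across components, Cov(Tᵢ,Tⱼ) = Cov(Xᵢ,Xⱼ); the off-diagonal part of the true-score variance is the same as above.
True-score variance = [8.7²·0.95 + 18.8²·0.95] + 52.3392 = 407.673 + 52.3392 = 460.013.
Reliability = 460.013 / 481.469 = 0.9554.

0.9554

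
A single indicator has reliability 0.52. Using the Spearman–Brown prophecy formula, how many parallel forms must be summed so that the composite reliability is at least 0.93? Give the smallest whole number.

k ≥ ρ*(1−ρ₁)/(ρ₁(1−ρ*)) = 0.93·0.48 / (0.52·0.07) = 12.264.
Smallest integer k = 13.

13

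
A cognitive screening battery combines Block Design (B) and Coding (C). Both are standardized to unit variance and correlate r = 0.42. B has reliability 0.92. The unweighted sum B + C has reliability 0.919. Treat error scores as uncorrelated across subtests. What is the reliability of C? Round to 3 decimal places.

Var(B+C) = 2 + 2·0.42 = 2.840.
True-score variance = ρ_B + ρ_C + 2·0.42, so 0.919 = (0.92 + ρ_C + 0.84) / 2.840.
ρ_C = 0.919·2.840 − 0.92 − 0.84 = 0.850.

0.850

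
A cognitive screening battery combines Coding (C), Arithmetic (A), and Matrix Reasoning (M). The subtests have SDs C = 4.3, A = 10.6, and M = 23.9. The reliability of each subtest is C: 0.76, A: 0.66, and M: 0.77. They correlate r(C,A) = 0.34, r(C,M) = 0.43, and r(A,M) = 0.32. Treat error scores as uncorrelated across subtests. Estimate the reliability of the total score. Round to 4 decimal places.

Var(C+A+M) = 4.3² + 10.6² + 23.9² + 2·[4.3·10.6·0.34 + 4.3·23.9·0.43 + 10.6·23.9·0.32] = 702.06 + 281.514 = 983.574.
Under uncorrelated errors the observed covariances equal the true-score covariances, so only the own-variance terms attenuate.
True-score variance = [4.3²·0.76 + 10.6²·0.66 + 23.9²·0.77] + 281.514 = 528.042 + 281.514 = 809.556.
Reliability = 809.556 / 983.574 = 0.8231.

0.8231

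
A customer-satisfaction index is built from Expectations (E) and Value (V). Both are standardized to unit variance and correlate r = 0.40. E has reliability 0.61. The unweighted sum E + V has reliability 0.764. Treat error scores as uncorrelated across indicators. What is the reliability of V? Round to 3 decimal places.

0.729

Var(E+V) = 2 + 2·0.40 = 2.800.
True-score variance = ρ_E + ρ_V + 2·0.40, so 0.764 = (0.61 + ρ_V + 0.80) / 2.800.
ρ_V = 0.764·2.800 − 0.61 − 0.80 = 0.729.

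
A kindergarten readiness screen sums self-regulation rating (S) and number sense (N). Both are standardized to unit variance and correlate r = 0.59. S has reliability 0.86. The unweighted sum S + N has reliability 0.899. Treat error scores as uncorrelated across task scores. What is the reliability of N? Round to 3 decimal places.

0.819

Var(S+N) = 2 + 2·0.59 = 3.180.
True-score variance = ρ_S + ρ_N + 2·0.59, so 0.899 = (0.86 + ρ_N + 1.18) / 3.180.
ρ_N = 0.899·3.180 − 0.86 − 1.18 = 0.819.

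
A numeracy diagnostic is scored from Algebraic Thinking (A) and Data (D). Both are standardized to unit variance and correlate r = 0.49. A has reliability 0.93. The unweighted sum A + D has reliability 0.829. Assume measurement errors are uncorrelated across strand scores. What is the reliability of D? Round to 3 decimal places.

0.560

Var(A+D) = 2 + 2·0.49 = 2.980.
True-score variance = ρ_A + ρ_D + 2·0.49, so 0.829 = (0.93 + ρ_D + 0.98) / 2.980.
ρ_D = 0.829·2.980 − 0.93 − 0.98 = 0.560.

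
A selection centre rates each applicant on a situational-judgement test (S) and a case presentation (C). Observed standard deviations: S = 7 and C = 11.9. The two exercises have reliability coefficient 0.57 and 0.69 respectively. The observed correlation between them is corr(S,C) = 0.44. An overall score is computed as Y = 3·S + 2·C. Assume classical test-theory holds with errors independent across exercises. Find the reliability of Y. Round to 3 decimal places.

Var(Y) = 3²·7² + 2²·11.9² + 2·[6·7·11.9·0.44] = 1007.44 + 439.824 = 1447.26.
Because errors are independent across components, Cov(Tᵢ,Tⱼ) = Cov(Xᵢ,Xⱼ); the off-diagonal part of the true-score variance is the same as above.
True-score variance = [3²·7²·0.57 + 2²·11.9²·0.69] + 439.824 = 642.214 + 439.824 = 1082.04.
Reliability = 1082.04 / 1447.26 = 0.748.

0.748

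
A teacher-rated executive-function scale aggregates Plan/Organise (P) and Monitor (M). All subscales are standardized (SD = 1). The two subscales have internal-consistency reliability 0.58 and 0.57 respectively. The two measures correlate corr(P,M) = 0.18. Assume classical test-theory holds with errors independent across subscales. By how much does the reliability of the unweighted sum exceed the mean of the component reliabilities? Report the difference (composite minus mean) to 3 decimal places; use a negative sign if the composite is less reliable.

Var(sum) = 2 + 0.36 = 2.36; true-score variance = 1.15 + 0.36 = 1.51; composite reliability = 0.6398.
Mean component reliability = 0.5750.
Difference = 0.6398 − 0.5750 = 0.065.

0.065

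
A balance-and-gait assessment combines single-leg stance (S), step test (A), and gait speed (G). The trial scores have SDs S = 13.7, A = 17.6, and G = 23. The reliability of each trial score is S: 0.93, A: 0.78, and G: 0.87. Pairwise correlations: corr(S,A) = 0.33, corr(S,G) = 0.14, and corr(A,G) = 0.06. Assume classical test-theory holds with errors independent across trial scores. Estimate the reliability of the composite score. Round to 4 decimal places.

Var(S+A+G) = 13.7² + 17.6² + 23² + 2·[13.7·17.6·0.33 + 13.7·23·0.14 + 17.6·23·0.06] = 1026.45 + 295.943 = 1322.39.
With uncorrelated errors the cross-covariances are all true-score covariance, so they carry over unchanged; only the diagonal terms shrink to ρᵢσᵢ².
True-score variance = [13.7²·0.93 + 17.6²·0.78 + 23²·0.87] + 295.943 = 876.395 + 295.943 = 1172.34.
Reliability = 1172.34 / 1322.39 = 0.8865.

0.8865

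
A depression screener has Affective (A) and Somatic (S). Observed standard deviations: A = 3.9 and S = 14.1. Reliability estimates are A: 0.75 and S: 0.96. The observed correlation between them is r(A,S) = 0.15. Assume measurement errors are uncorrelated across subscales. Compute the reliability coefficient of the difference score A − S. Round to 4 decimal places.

Var(A−S) = 3.9² + 14.1² − 2·3.9·14.1·0.15 = 214.02 − 16.497 = 197.523.
Because errors are independent across components, Cov(Tᵢ,Tⱼ) = Cov(Xᵢ,Xⱼ); the off-diagonal part of the true-score variance is the same as above.
True-score variance = [3.9²·0.75 + 14.1²·0.96] − 16.497 = 202.265 − 16.497 = 185.768.
Reliability = 185.768 / 197.523 = 0.9405.

0.9405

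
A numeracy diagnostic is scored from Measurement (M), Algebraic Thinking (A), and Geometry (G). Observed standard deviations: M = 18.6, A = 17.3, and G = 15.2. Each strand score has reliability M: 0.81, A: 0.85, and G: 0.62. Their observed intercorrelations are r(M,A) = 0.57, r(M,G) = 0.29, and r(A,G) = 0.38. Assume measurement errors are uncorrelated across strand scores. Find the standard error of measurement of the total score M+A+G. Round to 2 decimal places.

Var(total) = 876.29 + 730.656 = 1606.95.
True-score variance = 677.869 + 730.656 = 1408.53, so reliability = 0.8765.
Error variance = 1606.95 − 1408.53 = 198.421; SEM = √198.421 = 14.09.

14.09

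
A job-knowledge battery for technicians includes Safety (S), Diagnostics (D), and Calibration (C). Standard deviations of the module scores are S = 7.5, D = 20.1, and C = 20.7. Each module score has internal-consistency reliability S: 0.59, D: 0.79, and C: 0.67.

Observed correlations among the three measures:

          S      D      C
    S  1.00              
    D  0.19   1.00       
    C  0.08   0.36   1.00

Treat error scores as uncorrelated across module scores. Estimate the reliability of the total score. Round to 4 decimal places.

0.8038

Var(S+D+C) = 7.5² + 20.1² + 20.7² + 2·[7.5·20.1·0.19 + 7.5·20.7·0.08 + 20.1·20.7·0.36] = 888.75 + 381.695 = 1270.45.
With uncorrelated errors the cross-covariances are all true-score covariance, so they carry over unchanged; only the diagonal terms shrink to ρᵢσᵢ².
True-score variance = [7.5²·0.59 + 20.1²·0.79 + 20.7²·0.67] + 381.695 = 639.444 + 381.695 = 1021.14.
Reliability = 1021.14 / 1270.45 = 0.8038.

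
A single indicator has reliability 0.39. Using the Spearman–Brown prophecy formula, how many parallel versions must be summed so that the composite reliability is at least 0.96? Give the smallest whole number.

k ≥ ρ*(1−ρ₁)/(ρ₁(1−ρ*)) = 0.96·0.61 / (0.39·0.04) = 37.538.
Smallest integer k = 38.

38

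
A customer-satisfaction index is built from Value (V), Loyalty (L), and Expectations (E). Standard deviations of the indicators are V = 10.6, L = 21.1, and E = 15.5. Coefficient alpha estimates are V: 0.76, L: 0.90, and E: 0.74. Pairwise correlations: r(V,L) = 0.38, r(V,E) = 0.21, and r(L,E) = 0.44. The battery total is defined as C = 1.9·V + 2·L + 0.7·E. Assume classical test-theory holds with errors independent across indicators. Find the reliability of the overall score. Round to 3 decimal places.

0.911

Var(C) = 1.9²·10.6² + 2²·21.1² + 0.7²·15.5² + 2·[3.8·10.6·21.1·0.38 + 1.33·10.6·15.5·0.21 + 1.4·21.1·15.5·0.44] = 2304.18 + 1140.63 = 3444.82.
Under uncorrelated errors the observed covariances equal the true-score covariances, so only the own-variance terms attenuate.
True-score variance = [1.9²·10.6²·0.76 + 2²·21.1²·0.90 + 0.7²·15.5²·0.74] + 1140.63 = 1998.14 + 1140.63 = 3138.78.
Reliability = 3138.78 / 3444.82 = 0.911.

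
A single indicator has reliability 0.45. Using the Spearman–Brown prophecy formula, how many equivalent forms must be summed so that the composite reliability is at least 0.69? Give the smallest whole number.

3

k ≥ ρ*(1−ρ₁)/(ρ₁(1−ρ*)) = 0.69·0.55 / (0.45·0.31) = 2.720.
Smallest integer k = 3.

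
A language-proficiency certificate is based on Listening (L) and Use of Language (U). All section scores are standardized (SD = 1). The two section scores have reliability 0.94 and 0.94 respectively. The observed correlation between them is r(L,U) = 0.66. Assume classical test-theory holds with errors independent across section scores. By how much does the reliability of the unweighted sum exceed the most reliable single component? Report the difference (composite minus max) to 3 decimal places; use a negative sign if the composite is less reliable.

0.024

Var(sum) = 2 + 1.32 = 3.32; true-score variance = 1.88 + 1.32 = 3.2; composite reliability = 0.9639.
Max component reliability = 0.9400.
Difference = 0.9639 − 0.9400 = 0.024.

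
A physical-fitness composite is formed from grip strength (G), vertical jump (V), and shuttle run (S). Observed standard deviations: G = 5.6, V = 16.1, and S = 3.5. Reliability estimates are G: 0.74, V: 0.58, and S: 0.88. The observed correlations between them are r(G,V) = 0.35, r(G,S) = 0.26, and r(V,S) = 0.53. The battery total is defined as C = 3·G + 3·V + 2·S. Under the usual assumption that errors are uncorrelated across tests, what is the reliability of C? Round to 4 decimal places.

Var(C) = 3²·5.6² + 3²·16.1² + 2²·3.5² + 2·[9·5.6·16.1·0.35 + 6·5.6·3.5·0.26 + 6·16.1·3.5·0.53] = 2664.13 + 987.546 = 3651.68.
Because errors are independent across components, Cov(Tᵢ,Tⱼ) = Cov(Xᵢ,Xⱼ); the off-diagonal part of the true-score variance is the same as above.
True-score variance = [3²·5.6²·0.74 + 3²·16.1²·0.58 + 2²·3.5²·0.88] + 987.546 = 1605.05 + 987.546 = 2592.6.
Reliability = 2592.6 / 3651.68 = 0.7100.

0.7100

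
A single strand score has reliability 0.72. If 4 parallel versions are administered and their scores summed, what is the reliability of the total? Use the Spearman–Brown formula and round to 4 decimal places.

0.9114

ρ_k = kρ / (1 + (k−1)ρ) = 4·0.72 / (1 + 3·0.72) = 2.880 / 3.160 = 0.9114.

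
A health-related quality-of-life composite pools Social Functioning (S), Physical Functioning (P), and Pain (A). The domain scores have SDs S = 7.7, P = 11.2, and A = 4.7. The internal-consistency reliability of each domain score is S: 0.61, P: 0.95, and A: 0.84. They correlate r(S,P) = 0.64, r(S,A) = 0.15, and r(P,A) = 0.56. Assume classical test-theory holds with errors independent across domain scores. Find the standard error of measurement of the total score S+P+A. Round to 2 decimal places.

Var(total) = 206.82 + 180.201 = 387.021.
True-score variance = 173.89 + 180.201 = 354.091, so reliability = 0.9149.
Error variance = 387.021 − 354.091 = 32.9295; SEM = √32.9295 = 5.74.

5.74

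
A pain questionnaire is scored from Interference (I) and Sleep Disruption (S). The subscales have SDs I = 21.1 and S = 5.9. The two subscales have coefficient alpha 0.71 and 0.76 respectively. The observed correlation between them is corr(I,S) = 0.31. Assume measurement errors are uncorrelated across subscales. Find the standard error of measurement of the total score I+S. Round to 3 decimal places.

11.725

Var(total) = 480.02 + 77.1838 = 557.204.
True-score variance = 342.555 + 77.1838 = 419.739, so reliability = 0.7533.
Error variance = 557.204 − 419.739 = 137.465; SEM = √137.465 = 11.725.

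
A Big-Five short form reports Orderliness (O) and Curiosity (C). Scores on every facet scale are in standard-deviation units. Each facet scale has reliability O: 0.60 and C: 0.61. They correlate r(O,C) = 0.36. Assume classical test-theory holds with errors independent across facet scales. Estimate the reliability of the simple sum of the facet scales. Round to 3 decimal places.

0.710

Var(O+C) = 2 + 2·[0.36] = 2 + 0.72 = 2.72.
With uncorrelated errors the cross-covariances are all true-score covariance, so they carry over unchanged; only the diagonal terms shrink to ρᵢσᵢ².
True-score variance = [0.60 + 0.61] + 0.72 = 1.21 + 0.72 = 1.93.
Reliability = 1.93 / 2.72 = 0.710.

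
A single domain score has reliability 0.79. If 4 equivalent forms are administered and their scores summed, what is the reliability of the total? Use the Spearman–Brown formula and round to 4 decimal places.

ρ_k = kρ / (1 + (k−1)ρ) = 4·0.79 / (1 + 3·0.79) = 3.160 / 3.370 = 0.9377.

0.9377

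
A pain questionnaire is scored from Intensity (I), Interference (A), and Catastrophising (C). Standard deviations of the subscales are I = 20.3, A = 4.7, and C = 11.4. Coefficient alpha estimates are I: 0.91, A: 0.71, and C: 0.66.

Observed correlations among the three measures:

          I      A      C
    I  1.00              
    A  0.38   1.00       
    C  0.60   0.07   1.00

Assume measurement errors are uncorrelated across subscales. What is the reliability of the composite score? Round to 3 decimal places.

Var(I+A+C) = 20.3² + 4.7² + 11.4² + 2·[20.3·4.7·0.38 + 20.3·11.4·0.60 + 4.7·11.4·0.07] = 564.14 + 357.717 = 921.857.
Under uncorrelated errors the observed covariances equal the true-score covariances, so only the own-variance terms attenuate.
True-score variance = [20.3²·0.91 + 4.7²·0.71 + 11.4²·0.66] + 357.717 = 476.459 + 357.717 = 834.176.
Reliability = 834.176 / 921.857 = 0.905.

0.905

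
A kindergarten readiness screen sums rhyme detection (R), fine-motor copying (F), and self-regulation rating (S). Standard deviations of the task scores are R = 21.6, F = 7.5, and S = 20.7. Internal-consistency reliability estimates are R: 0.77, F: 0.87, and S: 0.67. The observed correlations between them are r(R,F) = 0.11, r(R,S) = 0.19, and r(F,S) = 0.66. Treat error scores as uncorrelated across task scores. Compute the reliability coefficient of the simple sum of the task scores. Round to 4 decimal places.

0.8120

Var(R+F+S) = 21.6² + 7.5² + 20.7² + 2·[21.6·7.5·0.11 + 21.6·20.7·0.19 + 7.5·20.7·0.66] = 951.3 + 410.476 = 1361.78.
Under uncorrelated errors the observed covariances equal the true-score covariances, so only the own-variance terms attenuate.
True-score variance = [21.6²·0.77 + 7.5²·0.87 + 20.7²·0.67] + 410.476 = 695.277 + 410.476 = 1105.75.
Reliability = 1105.75 / 1361.78 = 0.8120.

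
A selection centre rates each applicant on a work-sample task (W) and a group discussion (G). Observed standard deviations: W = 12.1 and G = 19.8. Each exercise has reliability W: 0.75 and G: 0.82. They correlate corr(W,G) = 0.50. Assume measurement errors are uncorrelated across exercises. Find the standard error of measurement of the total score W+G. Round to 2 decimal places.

10.35

Var(total) = 538.45 + 239.58 = 778.03.
True-score variance = 431.28 + 239.58 = 670.86, so reliability = 0.8623.
Error variance = 778.03 − 670.86 = 107.17; SEM = √107.17 = 10.35.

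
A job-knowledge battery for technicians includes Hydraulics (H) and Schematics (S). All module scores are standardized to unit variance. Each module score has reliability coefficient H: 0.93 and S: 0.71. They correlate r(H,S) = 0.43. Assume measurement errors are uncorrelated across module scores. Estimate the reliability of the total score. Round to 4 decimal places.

0.8741

Var(H+S) = 2 + 2·[0.43] = 2 + 0.86 = 2.86.
Under uncorrelated errors the observed covariances equal the true-score covariances, so only the own-variance terms attenuate.
True-score variance = [0.93 + 0.71] + 0.86 = 1.64 + 0.86 = 2.5.
Reliability = 2.5 / 2.86 = 0.8741.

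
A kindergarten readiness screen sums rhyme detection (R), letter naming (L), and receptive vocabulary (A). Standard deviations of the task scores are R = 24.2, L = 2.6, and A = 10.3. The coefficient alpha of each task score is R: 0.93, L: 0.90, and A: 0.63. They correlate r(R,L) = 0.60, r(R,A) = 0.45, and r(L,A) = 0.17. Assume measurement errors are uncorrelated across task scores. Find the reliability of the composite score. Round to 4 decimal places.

Var(R+L+A) = 24.2² + 2.6² + 10.3² + 2·[24.2·2.6·0.60 + 24.2·10.3·0.45 + 2.6·10.3·0.17] = 698.49 + 308.943 = 1007.43.
Because errors are independent across components, Cov(Tᵢ,Tⱼ) = Cov(Xᵢ,Xⱼ); the off-diagonal part of the true-score variance is the same as above.
True-score variance = [24.2²·0.93 + 2.6²·0.90 + 10.3²·0.63] + 308.943 = 617.566 + 308.943 = 926.509.
Reliability = 926.509 / 1007.43 = 0.9197.

0.9197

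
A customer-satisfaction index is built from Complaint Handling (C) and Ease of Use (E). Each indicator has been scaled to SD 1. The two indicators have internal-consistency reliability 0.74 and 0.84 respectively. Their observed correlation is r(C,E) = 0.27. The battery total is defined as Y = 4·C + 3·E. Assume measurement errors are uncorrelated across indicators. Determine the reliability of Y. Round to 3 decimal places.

Var(Y) = 4² + 3² + 2·[12·0.27] = 25 + 6.48 = 31.48.
Because errors are independent across components, Cov(Tᵢ,Tⱼ) = Cov(Xᵢ,Xⱼ); the off-diagonal part of the true-score variance is the same as above.
True-score variance = [4²·0.74 + 3²·0.84] + 6.48 = 19.4 + 6.48 = 25.88.
Reliability = 25.88 / 31.48 = 0.822.

0.822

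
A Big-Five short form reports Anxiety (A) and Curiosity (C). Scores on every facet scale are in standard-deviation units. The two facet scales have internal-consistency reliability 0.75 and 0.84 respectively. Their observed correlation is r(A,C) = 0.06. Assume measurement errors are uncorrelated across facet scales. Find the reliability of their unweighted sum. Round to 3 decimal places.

Var(A+C) = 2 + 2·[0.06] = 2 + 0.12 = 2.12.
Under uncorrelated errors the observed covariances equal the true-score covariances, so only the own-variance terms attenuate.
True-score variance = [0.75 + 0.84] + 0.12 = 1.59 + 0.12 = 1.71.
Reliability = 1.71 / 2.12 = 0.807.

0.807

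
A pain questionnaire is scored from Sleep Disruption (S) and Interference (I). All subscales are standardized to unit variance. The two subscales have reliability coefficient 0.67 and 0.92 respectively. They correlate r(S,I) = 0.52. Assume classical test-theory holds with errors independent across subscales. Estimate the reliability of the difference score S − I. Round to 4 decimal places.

Var(S−I) = 1 + 1 − 2·0.52 = 2 − 1.04 = 0.96.
Under uncorrelated errors the observed covariances equal the true-score covariances, so only the own-variance terms attenuate.
True-score variance = [0.67 + 0.92] − 1.04 = 1.59 − 1.04 = 0.55.
Reliability = 0.55 / 0.96 = 0.5729.

0.5729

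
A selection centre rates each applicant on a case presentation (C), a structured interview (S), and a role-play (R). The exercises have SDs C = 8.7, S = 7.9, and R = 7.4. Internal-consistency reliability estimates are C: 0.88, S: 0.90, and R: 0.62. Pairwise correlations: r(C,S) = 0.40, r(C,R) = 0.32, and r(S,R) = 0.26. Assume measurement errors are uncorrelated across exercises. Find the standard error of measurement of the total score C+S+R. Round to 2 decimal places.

6.01

Var(total) = 192.86 + 126.586 = 319.446.
True-score variance = 156.727 + 126.586 = 283.314, so reliability = 0.8869.
Error variance = 319.446 − 283.314 = 36.1326; SEM = √36.1326 = 6.01.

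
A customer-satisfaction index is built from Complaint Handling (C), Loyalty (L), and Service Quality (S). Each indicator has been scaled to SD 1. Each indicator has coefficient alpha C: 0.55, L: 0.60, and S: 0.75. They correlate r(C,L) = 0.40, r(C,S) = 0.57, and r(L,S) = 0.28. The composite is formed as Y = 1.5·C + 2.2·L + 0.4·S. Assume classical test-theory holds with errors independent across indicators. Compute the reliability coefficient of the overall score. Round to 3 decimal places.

Var(Y) = 1.5² + 2.2² + 0.4² + 2·[3.3·0.40 + 0.6·0.57 + 0.88·0.28] = 7.25 + 3.8168 = 11.0668.
With uncorrelated errors the cross-covariances are all true-score covariance, so they carry over unchanged; only the diagonal terms shrink to ρᵢσᵢ².
True-score variance = [1.5²·0.55 + 2.2²·0.60 + 0.4²·0.75] + 3.8168 = 4.2615 + 3.8168 = 8.0783.
Reliability = 8.0783 / 11.0668 = 0.730.

0.730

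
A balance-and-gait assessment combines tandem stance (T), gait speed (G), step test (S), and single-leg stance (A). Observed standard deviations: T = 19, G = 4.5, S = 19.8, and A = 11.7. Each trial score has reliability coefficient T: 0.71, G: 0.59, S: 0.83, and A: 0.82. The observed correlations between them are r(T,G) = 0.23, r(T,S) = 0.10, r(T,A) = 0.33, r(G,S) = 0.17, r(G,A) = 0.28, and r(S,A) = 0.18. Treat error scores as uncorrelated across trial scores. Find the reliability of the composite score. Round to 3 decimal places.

0.845

Var(T+G+S+A) = 19² + 4.5² + 19.8² + 11.7² + 2·[19·4.5·0.23 + 19·19.8·0.10 + 19·11.7·0.33 + 4.5·19.8·0.17 + 4.5·11.7·0.28 + 19.8·11.7·0.18] = 910.18 + 404.464 = 1314.64.
Under uncorrelated errors the observed covariances equal the true-score covariances, so only the own-variance terms attenuate.
True-score variance = [19²·0.71 + 4.5²·0.59 + 19.8²·0.83 + 11.7²·0.82] + 404.464 = 705.9 + 404.464 = 1110.36.
Reliability = 1110.36 / 1314.64 = 0.845.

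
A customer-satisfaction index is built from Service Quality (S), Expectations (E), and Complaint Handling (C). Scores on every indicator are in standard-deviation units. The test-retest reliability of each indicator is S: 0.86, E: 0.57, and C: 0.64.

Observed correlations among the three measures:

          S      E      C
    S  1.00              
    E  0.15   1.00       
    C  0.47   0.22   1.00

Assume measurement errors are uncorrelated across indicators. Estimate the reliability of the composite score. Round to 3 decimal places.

Var(S+E+C) = 3 + 2·[0.15 + 0.47 + 0.22] = 3 + 1.68 = 4.68.
Under uncorrelated errors the observed covariances equal the true-score covariances, so only the own-variance terms attenuate.
True-score variance = [0.86 + 0.57 + 0.64] + 1.68 = 2.07 + 1.68 = 3.75.
Reliability = 3.75 / 4.68 = 0.801.

0.801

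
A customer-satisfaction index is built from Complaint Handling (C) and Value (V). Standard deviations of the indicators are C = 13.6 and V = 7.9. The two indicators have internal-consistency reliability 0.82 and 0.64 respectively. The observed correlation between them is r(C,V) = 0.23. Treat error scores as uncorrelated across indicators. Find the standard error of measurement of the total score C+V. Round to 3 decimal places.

7.467

Var(total) = 247.37 + 49.4224 = 296.792.
True-score variance = 191.61 + 49.4224 = 241.032, so reliability = 0.8121.
Error variance = 296.792 − 241.032 = 55.7604; SEM = √55.7604 = 7.467.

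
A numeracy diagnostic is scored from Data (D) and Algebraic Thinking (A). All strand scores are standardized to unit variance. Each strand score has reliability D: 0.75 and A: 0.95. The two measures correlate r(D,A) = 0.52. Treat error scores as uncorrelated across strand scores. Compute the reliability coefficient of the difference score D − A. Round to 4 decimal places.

Var(D−A) = 1 + 1 − 2·0.52 = 2 − 1.04 = 0.96.
Under uncorrelated errors the observed covariances equal the true-score covariances, so only the own-variance terms attenuate.
True-score variance = [0.75 + 0.95] − 1.04 = 1.7 − 1.04 = 0.66.
Reliability = 0.66 / 0.96 = 0.6875.

0.6875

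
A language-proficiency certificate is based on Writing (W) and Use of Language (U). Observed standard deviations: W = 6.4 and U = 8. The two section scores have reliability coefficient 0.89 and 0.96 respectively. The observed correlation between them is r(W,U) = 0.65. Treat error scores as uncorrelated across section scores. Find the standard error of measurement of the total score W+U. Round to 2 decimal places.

Var(total) = 104.96 + 66.56 = 171.52.
True-score variance = 97.8944 + 66.56 = 164.454, so reliability = 0.9588.
Error variance = 171.52 − 164.454 = 7.0656; SEM = √7.0656 = 2.66.

2.66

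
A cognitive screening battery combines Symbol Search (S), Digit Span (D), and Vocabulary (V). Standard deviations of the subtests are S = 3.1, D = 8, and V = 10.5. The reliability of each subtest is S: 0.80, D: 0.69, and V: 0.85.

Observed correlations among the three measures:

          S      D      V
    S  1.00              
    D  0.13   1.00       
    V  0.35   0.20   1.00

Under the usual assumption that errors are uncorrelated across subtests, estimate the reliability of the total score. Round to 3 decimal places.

Var(S+D+V) = 3.1² + 8² + 10.5² + 2·[3.1·8·0.13 + 3.1·10.5·0.35 + 8·10.5·0.20] = 183.86 + 62.833 = 246.693.
Because errors are independent across components, Cov(Tᵢ,Tⱼ) = Cov(Xᵢ,Xⱼ); the off-diagonal part of the true-score variance is the same as above.
True-score variance = [3.1²·0.80 + 8²·0.69 + 10.5²·0.85] + 62.833 = 145.56 + 62.833 = 208.393.
Reliability = 208.393 / 246.693 = 0.845.

0.845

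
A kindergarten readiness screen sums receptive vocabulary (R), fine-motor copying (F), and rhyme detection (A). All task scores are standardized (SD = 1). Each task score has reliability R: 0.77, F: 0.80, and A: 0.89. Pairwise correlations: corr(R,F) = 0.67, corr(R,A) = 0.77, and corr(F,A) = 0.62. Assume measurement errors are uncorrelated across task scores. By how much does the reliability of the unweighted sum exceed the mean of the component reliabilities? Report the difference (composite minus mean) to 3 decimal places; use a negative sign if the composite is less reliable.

Var(sum) = 3 + 4.12 = 7.12; true-score variance = 2.46 + 4.12 = 6.58; composite reliability = 0.9242.
Mean component reliability = 0.8200.
Difference = 0.9242 − 0.8200 = 0.104.

0.104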